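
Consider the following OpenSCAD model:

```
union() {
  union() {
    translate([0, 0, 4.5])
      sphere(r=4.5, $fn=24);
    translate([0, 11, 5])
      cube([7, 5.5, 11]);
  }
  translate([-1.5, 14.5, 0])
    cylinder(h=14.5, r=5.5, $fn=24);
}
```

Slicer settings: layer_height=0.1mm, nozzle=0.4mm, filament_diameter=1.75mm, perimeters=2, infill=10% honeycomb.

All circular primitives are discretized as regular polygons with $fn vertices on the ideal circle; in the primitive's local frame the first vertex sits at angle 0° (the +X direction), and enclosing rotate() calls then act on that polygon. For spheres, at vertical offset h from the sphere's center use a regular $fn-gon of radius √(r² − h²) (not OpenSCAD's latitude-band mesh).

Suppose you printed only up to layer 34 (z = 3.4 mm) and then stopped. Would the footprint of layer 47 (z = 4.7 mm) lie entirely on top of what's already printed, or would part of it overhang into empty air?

Compare the two slices. At z = 3.4: the r=4.5 sphere contributes a regular 24-gon of circumradius √(4.5²−1.1²) = 4.363 (area = (24/2)·4.363²·sin(360°/24) = 59.13 mm²); the cube at (0, 11) is absent (z outside [5, 16]); Taking the union: only the r=4.5 sphere is present, so the union is just that shape — area = 59.13 mm²; the r=5.5 cylinder at (-1.5, 14.5) gives a regular 24-gon of circumradius 5.5 (constant along its height) (area = (24/2)·5.500²·sin(360°/24) = 93.95 mm²); Taking the union: the 2 present regions are separate (no shared area or edge), so areas and boundary lengths simply add and each stays a separate island — area = 153.09 mm². At z = 4.7: the sphere: section is a regular 24-gon, circumradius = √(r²−h²) = √(4.5²−0.2²) = 4.496 (area = (24/2)·4.496²·sin(360°/24) = 62.77 mm²); the cube at (0, 11) is absent (z outside [5, 16]); Combining (union): only the r=4.5 sphere is present, so the union is just that shape — area = 62.77 mm²; the r=5.5 cylinder at (-1.5, 14.5) gives a regular 24-gon of circumradius 5.5 (constant along its height) (area = (24/2)·5.500²·sin(360°/24) = 93.95 mm²); Combining (union): the 2 present regions are separate (no shared area or edge), so areas and boundary lengths simply add and each stays a separate island — area = 156.72 mm². Checking containment: at z = 4.7 the cross-section extends beyond the z = 3.4 cross-section by about 3.63 mm².

part overhangs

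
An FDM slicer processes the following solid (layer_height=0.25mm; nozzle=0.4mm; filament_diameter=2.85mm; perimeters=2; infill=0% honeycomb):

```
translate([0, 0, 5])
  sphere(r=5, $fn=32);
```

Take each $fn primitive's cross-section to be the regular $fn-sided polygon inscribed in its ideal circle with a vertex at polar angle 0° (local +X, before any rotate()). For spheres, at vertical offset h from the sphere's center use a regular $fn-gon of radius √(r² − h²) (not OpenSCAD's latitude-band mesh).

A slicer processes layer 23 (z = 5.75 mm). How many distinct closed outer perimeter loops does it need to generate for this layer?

At z = 5.75 mm: the sphere: section is a regular 32-gon, circumradius = √(r²−h²) = √(5²−0.75²) = 4.943. The result has 1 disconnected region.

1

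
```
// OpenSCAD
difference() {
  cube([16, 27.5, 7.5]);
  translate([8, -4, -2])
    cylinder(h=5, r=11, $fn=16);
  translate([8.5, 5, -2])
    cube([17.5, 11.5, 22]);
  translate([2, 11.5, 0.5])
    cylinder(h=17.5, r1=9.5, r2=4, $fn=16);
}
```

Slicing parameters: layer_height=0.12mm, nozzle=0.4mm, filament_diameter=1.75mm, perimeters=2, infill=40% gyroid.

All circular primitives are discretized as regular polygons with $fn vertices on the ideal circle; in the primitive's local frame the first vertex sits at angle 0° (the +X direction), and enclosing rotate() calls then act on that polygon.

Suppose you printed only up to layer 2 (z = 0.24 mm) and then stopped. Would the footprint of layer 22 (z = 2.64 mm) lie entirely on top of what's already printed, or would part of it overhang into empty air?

entirely on top

Compare the two slices. At z = 0.24: the cube is present — its section is the full 16×27.5 rectangle (area 440.00 mm²); the r=11 cylinder at (8, -4) gives a regular 16-gon of circumradius 11 (constant along its height) (area = (16/2)·11.000²·sin(360°/16) = 370.44 mm²); the cube at (8.5, 5) is present — its section is the full 17.5×11.5 rectangle (area 201.25 mm²); the cone at (2, 11.5) does not reach this height (z outside [0.5, 18]); Taking the first minus the rest: starting from the 16×27.5 cube (440.00 mm²), the r=11 cylinder at (8, -4) partially overlaps it — only the 92.49 mm² overlap (of its 370.44 mm²) is removed, clipping the outline; the 17.5×11.5 cube at (8.5, 5) partially overlaps it — only the 79.56 mm² overlap (of its 201.25 mm²) is removed, clipping the outline — area = 267.96 mm². At z = 2.64: the 16×27.5 cube contributes its full rectangle (area 440.00 mm²); the r=11 cylinder at (8, -4) contributes a regular 16-gon of circumradius 11 (area = (16/2)·11.000²·sin(360°/16) = 370.44 mm²); the cube at (8.5, 5) is present — its section is the full 17.5×11.5 rectangle (area 201.25 mm²); the cone at (2, 11.5): at t=0.122 of its height the radius interpolates to r₁+(r₂−r₁)t = 8.827, giving a regular 16-gon of that circumradius (area = (16/2)·8.827²·sin(360°/16) = 238.56 mm²); Subtracting the remaining from the first: starting from the 16×27.5 cube (440.00 mm²), the r=11 cylinder at (8, -4) partially overlaps it — only the 92.49 mm² overlap (of its 370.44 mm²) is removed, clipping the outline; the 17.5×11.5 cube at (8.5, 5) partially overlaps it — only the 79.56 mm² overlap (of its 201.25 mm²) is removed, clipping the outline; the cone at (2, 11.5) partially overlaps it — only the 116.40 mm² overlap (of its 238.56 mm²) is removed, clipping the outline — area = 151.56 mm². Checking containment: the cross-section at z = 2.64 is a subset of the cross-section at z = 0.24.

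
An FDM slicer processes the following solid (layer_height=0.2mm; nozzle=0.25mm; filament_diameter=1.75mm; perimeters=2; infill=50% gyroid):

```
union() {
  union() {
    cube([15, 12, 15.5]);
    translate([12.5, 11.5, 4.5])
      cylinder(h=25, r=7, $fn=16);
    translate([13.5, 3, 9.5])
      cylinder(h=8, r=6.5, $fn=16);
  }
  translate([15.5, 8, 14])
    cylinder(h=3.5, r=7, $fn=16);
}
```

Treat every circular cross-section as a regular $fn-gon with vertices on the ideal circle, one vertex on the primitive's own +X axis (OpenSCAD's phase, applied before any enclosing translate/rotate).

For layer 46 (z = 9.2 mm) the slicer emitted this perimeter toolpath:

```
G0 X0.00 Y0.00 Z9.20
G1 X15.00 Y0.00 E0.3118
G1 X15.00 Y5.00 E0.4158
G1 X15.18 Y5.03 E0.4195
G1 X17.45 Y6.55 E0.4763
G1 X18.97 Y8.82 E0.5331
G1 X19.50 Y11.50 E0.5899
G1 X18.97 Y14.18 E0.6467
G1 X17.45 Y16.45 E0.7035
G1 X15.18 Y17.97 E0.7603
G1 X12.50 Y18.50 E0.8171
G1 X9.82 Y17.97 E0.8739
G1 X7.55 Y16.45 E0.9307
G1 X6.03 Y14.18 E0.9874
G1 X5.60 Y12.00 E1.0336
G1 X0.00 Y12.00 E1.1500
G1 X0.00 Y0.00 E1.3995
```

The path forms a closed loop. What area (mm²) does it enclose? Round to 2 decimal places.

Apply the shoelace formula to the sequence of (X, Y) vertices; enclosed area = 270.95 mm².

270.95 mm²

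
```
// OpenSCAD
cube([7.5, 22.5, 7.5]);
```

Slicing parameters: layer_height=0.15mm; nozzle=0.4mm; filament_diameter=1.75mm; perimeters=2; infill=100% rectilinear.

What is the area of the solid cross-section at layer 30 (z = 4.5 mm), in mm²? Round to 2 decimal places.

168.75 mm²

At z = 4.5 mm: the 7.5×22.5 cube contributes its full rectangle (area 168.75 mm²). Overall, the cross-section is a single solid region. Net area = 168.75 mm².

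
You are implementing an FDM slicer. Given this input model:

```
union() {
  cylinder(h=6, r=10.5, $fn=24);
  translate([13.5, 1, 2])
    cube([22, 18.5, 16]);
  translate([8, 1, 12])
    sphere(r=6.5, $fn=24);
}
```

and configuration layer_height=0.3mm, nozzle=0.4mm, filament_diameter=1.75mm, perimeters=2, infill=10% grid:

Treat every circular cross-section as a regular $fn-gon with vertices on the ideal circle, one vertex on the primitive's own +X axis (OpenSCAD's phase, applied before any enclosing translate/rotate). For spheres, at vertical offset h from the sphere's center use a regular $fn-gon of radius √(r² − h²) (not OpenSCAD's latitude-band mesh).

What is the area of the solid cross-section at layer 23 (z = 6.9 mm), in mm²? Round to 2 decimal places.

457.44 mm²

At z = 6.9 mm: the cylinder is not intersected at this z (z outside [0, 6]); the cube at (13.5, 1) (footprint 22×18.5) is included at this height (area 407.00 mm²); the sphere at (8, 1): section is a regular 24-gon, circumradius = √(r²−h²) = √(6.5²−5.1²) = 4.030 (area = (24/2)·4.030²·sin(360°/24) = 50.44 mm²); Merging all regions: the 2 present regions are separate (no shared area or edge), so areas and boundary lengths simply add and each stays a separate island — area = 457.44 mm². Overall, the cross-section has 2 separate islands. Net area = 457.44 mm².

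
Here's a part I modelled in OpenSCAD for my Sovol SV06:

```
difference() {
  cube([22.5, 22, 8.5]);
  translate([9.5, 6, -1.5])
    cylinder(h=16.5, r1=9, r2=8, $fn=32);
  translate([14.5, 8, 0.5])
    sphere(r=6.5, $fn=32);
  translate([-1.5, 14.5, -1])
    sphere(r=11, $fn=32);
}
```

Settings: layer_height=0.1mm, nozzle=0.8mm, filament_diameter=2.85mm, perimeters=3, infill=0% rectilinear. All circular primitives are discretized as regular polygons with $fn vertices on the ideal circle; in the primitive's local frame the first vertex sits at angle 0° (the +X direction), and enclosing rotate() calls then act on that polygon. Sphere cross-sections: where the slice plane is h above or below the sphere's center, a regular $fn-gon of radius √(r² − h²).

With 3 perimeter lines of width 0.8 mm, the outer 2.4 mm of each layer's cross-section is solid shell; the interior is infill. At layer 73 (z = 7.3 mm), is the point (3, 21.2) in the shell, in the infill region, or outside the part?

shell

At z = 7.3 mm: the 22.5×22 cube contributes its full rectangle; the cone at (9.5, 6) (r1=9→r2=8) has section circumradius 8.467 here — a regular 32-gon; the sphere at (14.5, 8) is not intersected at this z (|z−center|=6.800 > r=6.5); the r=11 sphere at (-1.5, 14.5) slices to a regular 32-gon of circumradius 7.219 (√(r²−h²) with h=8.3 from center); After the difference (first − rest): starting from the 22.5×22 cube, the cone at (9.5, 6) partially overlaps it — only the 203.82 mm² overlap (of its 223.76 mm²) is removed, clipping the outline; the r=11 sphere at (-1.5, 14.5) partially overlaps it — only the 51.56 mm² overlap (of its 162.66 mm²) is removed, clipping the outline — 2 connected regions. Overall, the cross-section has 2 separate islands. The nearest boundary edge runs (0.00, 22.00)→(22.50, 22.00); distance from the point to it = 0.80 mm. (Shell/infill is judged within the island containing the point — the largest one.) The point is inside the cross-section, 0.80 mm from the nearest boundary — within the 2.4 mm shell band (3 × 0.8).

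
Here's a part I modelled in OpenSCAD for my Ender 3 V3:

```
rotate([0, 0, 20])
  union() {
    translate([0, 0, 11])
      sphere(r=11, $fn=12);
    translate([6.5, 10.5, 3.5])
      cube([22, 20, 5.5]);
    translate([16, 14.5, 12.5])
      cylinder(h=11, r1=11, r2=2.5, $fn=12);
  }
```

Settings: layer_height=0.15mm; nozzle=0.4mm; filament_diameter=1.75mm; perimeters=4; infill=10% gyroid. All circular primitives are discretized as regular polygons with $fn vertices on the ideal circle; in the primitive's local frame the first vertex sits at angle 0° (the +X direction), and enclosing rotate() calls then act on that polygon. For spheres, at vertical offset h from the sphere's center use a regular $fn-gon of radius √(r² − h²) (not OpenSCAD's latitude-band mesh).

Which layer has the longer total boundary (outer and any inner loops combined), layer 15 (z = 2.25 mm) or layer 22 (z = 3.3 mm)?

layer 22 (z = 3.3 mm)

Layer 15 (z = 2.25): the r=11 sphere slices to a regular 12-gon of circumradius 6.666 (√(r²−h²) with h=8.75 from center) (perimeter = 2·12·6.666·sin(180°/12) = 41.41 mm); the cube at (6.5, 10.5) is absent (z outside [3.5, 9]); the cone at (16, 14.5) does not reach this height (z outside [12.5, 23.5]); Combining (union): only the r=11 sphere is present, so the union is just that shape — boundary = 41.41 mm; (whole slice rotated 20° about Z — lengths, areas and connectivity unchanged). So its perimeter = 41.41 mm. Layer 22 (z = 3.3): the r=11 sphere contributes a regular 12-gon of circumradius √(11²−7.7²) = 7.856 (perimeter = 2·12·7.856·sin(180°/12) = 48.80 mm); the cube at (6.5, 10.5) is not intersected at this z (z outside [3.5, 9]); the cone at (16, 14.5) does not reach this height (z outside [12.5, 23.5]); Taking the union: only the r=11 sphere is present, so the union is just that shape — boundary = 48.80 mm; (whole slice rotated 20° about Z — lengths, areas and connectivity unchanged). So its perimeter = 48.80 mm. Layer 22 is larger (48.80 vs 41.41 mm).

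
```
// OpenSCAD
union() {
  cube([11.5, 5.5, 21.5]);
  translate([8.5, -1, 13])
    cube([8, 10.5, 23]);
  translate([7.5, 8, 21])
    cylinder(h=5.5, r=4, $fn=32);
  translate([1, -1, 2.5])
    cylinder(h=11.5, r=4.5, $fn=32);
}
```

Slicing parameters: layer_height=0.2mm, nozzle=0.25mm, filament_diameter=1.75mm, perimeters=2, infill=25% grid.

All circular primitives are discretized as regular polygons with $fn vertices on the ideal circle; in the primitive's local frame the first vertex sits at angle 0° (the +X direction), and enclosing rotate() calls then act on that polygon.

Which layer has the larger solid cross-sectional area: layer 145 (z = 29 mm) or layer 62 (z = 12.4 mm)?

Layer 145 (z = 29): the cube does not reach this height (z outside [0, 21.5]); the cube at (8.5, -1) (footprint 8×10.5) is included at this height (area 84.00 mm²); the cylinder at (7.5, 8) is absent (z outside [21, 26.5]); the cylinder at (1, -1) is not intersected at this z (z outside [2.5, 14]); Combining (union): only the 8×10.5 cube at (8.5, -1) is present, so the union is just that shape — area = 84.00 mm². So its area = 84.00 mm². Layer 62 (z = 12.4): the cube is present — its section is the full 11.5×5.5 rectangle (area 63.25 mm²); the cube at (8.5, -1) is not intersected at this z (z outside [13, 36]); the cylinder at (7.5, 8) does not reach this height (z outside [21, 26.5]); the r=4.5 cylinder at (1, -1) contributes a regular 32-gon of circumradius 4.5 (area = (32/2)·4.500²·sin(360°/32) = 63.21 mm²); Taking the union: the regions partially overlap — summed areas 126.46 mm² minus the doubly-counted overlap 14.80 mm² gives 111.66 mm² — area = 111.66 mm². So its area = 111.66 mm². Layer 62 is larger (111.66 vs 84.00 mm²).

layer 62 (z = 12.4 mm)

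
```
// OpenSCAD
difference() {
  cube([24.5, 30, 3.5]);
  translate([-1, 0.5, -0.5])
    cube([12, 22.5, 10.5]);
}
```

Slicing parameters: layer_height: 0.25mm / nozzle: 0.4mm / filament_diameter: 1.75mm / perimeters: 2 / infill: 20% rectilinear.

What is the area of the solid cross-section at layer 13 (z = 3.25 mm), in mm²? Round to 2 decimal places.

At z = 3.25 mm: the cube is present — its section is the full 24.5×30 rectangle (area 735.00 mm²); the cube at (-1, 0.5) is present — its section is the full 12×22.5 rectangle (area 270.00 mm²); Taking the first minus the rest: starting from the 24.5×30 cube (735.00 mm²), the 12×22.5 cube at (-1, 0.5) partially overlaps it — only the 247.50 mm² overlap (of its 270.00 mm²) is removed, clipping the outline — area = 487.50 mm². Overall, the cross-section is a single solid region. Net area = 487.50 mm².

487.50 mm²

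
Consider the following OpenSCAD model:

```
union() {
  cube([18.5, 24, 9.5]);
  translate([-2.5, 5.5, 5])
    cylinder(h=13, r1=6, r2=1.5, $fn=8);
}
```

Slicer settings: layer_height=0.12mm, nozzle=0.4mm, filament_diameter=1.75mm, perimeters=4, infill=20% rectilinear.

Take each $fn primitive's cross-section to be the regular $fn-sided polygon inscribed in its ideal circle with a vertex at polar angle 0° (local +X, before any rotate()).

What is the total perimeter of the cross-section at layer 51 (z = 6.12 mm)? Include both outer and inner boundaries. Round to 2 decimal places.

98.44 mm

At z = 6.12 mm: the cube (footprint 18.5×24) is included at this height (perimeter 85.00 mm); the cone at (-2.5, 5.5) (r1=6→r2=1.5) has section circumradius 5.612 here — a regular 8-gon (perimeter = 2·8·5.612·sin(180°/8) = 34.36 mm); Merging all regions: the regions partially overlap (shared area 19.07 mm²), so the edge portions inside another operand are dropped and the merged outline is re-measured after clipping — boundary = 98.44 mm. Overall, the cross-section is a single solid region. Total boundary length (outer) = 98.44 mm.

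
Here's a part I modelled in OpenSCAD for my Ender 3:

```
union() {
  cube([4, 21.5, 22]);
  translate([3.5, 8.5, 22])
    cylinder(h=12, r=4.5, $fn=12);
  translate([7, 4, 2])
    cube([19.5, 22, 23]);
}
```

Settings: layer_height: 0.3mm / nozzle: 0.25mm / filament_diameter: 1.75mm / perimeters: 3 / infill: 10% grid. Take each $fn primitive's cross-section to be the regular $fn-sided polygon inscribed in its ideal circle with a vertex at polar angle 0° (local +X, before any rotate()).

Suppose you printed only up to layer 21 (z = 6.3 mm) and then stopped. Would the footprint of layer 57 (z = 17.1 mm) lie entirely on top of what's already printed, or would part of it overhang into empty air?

entirely on top

Compare the two slices. At z = 6.3: the 4×21.5 cube contributes its full rectangle (area 86.00 mm²); the cylinder at (3.5, 8.5) does not reach this height (z outside [22, 34]); the cube at (7, 4) (footprint 19.5×22) is included at this height (area 429.00 mm²); Taking the union: the 2 present regions are separate (no shared area or edge), so areas and boundary lengths simply add and each stays a separate island — area = 515.00 mm². At z = 17.1: the cube (footprint 4×21.5) is included at this height (area 86.00 mm²); the cylinder at (3.5, 8.5) is not intersected at this z (z outside [22, 34]); the cube at (7, 4) is present — its section is the full 19.5×22 rectangle (area 429.00 mm²); Combining (union): the 2 present regions are separate (no shared area or edge), so areas and boundary lengths simply add and each stays a separate island — area = 515.00 mm². Checking containment: the cross-section at z = 17.1 is a subset of the cross-section at z = 6.3.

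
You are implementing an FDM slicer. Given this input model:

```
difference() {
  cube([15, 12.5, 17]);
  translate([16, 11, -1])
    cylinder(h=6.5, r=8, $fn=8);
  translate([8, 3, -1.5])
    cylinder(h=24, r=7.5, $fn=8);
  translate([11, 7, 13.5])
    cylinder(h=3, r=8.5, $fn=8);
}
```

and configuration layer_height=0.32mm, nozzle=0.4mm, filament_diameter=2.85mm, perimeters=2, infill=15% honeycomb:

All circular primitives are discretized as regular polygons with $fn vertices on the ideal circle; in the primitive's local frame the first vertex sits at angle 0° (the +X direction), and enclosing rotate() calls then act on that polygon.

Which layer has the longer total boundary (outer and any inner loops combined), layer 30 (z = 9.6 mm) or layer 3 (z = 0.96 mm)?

Layer 30 (z = 9.6): the cube (footprint 15×12.5) is included at this height (perimeter 55.00 mm); the cylinder at (16, 11) does not reach this height (z outside [-1, 5.5]); the r=7.5 cylinder at (8, 3) gives a regular 8-gon of circumradius 7.5 (constant along its height) (perimeter = 2·8·7.500·sin(180°/8) = 45.92 mm); the cylinder at (11, 7) is absent (z outside [13.5, 16.5]); Taking the first minus the rest: starting from the 15×12.5 cube, the r=7.5 cylinder at (8, 3) partially overlaps it — only the 120.22 mm² overlap (of its 159.10 mm²) is removed, clipping the outline — boundary = 66.91 mm. So its perimeter = 66.91 mm. Layer 3 (z = 0.96): the cube is present — its section is the full 15×12.5 rectangle (perimeter 55.00 mm); the cylinder at (16, 11): section is a regular 8-gon, circumradius r=8 (perimeter = 2·8·8.000·sin(180°/8) = 48.98 mm); the r=7.5 cylinder at (8, 3) gives a regular 8-gon of circumradius 7.5 (constant along its height) (perimeter = 2·8·7.500·sin(180°/8) = 45.92 mm); the cylinder at (11, 7) does not reach this height (z outside [13.5, 16.5]); Subtracting the remaining from the first: starting from the 15×12.5 cube, the r=8 cylinder at (16, 11) partially overlaps it — only the 47.50 mm² overlap (of its 181.02 mm²) is removed, clipping the outline; the r=7.5 cylinder at (8, 3) partially overlaps it — only the 99.22 mm² overlap (of its 159.10 mm²) is removed, clipping the outline — boundary = 44.62 mm. So its perimeter = 44.62 mm. Layer 30 is larger (66.91 vs 44.62 mm).

layer 30 (z = 9.6 mm)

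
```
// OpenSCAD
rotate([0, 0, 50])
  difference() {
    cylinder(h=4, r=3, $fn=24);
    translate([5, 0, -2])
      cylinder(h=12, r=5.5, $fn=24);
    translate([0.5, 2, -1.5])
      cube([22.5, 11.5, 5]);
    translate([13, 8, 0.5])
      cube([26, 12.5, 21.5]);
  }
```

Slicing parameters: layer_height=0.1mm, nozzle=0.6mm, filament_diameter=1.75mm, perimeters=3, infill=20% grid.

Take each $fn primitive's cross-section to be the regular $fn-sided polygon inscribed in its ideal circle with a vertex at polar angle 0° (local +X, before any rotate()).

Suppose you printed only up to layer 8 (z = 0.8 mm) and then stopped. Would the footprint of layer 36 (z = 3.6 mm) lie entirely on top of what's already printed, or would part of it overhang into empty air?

entirely on top

Compare the two slices. At z = 0.8: the cylinder: section is a regular 24-gon, circumradius r=3 (area = (24/2)·3.000²·sin(360°/24) = 27.95 mm²); the r=5.5 cylinder at (5, 0) contributes a regular 24-gon of circumradius 5.5 (area = (24/2)·5.500²·sin(360°/24) = 93.95 mm²); the 22.5×11.5 cube at (0.5, 2) contributes its full rectangle (area 258.75 mm²); the 26×12.5 cube at (13, 8) contributes its full rectangle (area 325.00 mm²); Subtracting the remaining from the first: starting from the r=3 cylinder (27.95 mm²), the r=5.5 cylinder at (5, 0) partially overlaps it — only the 15.09 mm² overlap (of its 93.95 mm²) is removed, clipping the outline; the 22.5×11.5 cube at (0.5, 2) misses the remaining region (no effect); the 26×12.5 cube at (13, 8) misses the remaining region (no effect) — area = 12.86 mm²; (rotated 50° about Z; rotation is an isometry so areas/perimeters/island counts are preserved). At z = 3.6: the cylinder: section is a regular 24-gon, circumradius r=3 (area = (24/2)·3.000²·sin(360°/24) = 27.95 mm²); the r=5.5 cylinder at (5, 0) contributes a regular 24-gon of circumradius 5.5 (area = (24/2)·5.500²·sin(360°/24) = 93.95 mm²); the cube at (0.5, 2) is not intersected at this z (z outside [-1.5, 3.5]); the cube at (13, 8) (footprint 26×12.5) is included at this height (area 325.00 mm²); Taking the first minus the rest: starting from the r=3 cylinder (27.95 mm²), the r=5.5 cylinder at (5, 0) partially overlaps it — only the 15.09 mm² overlap (of its 93.95 mm²) is removed, clipping the outline; the 26×12.5 cube at (13, 8) misses the remaining region (no effect) — area = 12.86 mm²; (rotated 50° about Z; rotation is an isometry so areas/perimeters/island counts are preserved). Checking containment: the cross-section at z = 3.6 is a subset of the cross-section at z = 0.8.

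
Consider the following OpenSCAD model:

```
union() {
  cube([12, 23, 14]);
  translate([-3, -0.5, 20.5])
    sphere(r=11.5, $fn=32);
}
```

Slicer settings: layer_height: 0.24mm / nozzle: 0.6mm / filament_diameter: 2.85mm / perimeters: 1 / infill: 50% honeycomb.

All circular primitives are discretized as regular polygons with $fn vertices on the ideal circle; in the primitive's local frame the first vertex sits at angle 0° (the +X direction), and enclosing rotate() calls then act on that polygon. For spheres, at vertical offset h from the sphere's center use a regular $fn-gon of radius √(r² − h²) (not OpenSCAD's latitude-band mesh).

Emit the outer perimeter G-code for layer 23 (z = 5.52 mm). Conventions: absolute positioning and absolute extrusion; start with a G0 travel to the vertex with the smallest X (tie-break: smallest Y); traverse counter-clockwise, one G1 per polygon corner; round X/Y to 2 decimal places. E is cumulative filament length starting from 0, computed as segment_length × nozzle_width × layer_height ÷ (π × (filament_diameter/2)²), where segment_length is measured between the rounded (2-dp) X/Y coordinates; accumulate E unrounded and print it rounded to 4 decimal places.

G0 X0.00 Y0.00 Z5.52
G1 X12.00 Y0.00 E0.2709
G1 X12.00 Y23.00 E0.7900
G1 X0.00 Y23.00 E1.0609
G1 X0.00 Y0.00 E1.5801

At z = 5.52 mm: the 12×23 cube contributes its full rectangle; the sphere at (-3, -0.5) is not intersected at this z (|z−center|=14.980 > r=11.5); Combining (union): only the 12×23 cube is present, so the union is just that shape — 1 connected region. The outline is a single polygon with 4 vertices. Extrusion per mm of travel: 0.6 × 0.24 / (π × 1.425²) = 0.022573. Accumulating E over each segment gives final E = 1.5801.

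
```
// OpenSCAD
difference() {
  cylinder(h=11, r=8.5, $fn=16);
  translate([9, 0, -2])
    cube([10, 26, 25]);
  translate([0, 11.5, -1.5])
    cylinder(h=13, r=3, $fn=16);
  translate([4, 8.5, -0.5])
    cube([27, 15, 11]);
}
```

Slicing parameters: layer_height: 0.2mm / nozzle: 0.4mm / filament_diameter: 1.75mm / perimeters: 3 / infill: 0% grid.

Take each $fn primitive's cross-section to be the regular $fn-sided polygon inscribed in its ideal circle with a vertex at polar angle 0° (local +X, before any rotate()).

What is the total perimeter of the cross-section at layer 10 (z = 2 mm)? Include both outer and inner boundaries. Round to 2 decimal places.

At z = 2 mm: the r=8.5 cylinder gives a regular 16-gon of circumradius 8.5 (constant along its height) (perimeter = 2·16·8.500·sin(180°/16) = 53.06 mm); the cube at (9, 0) is present — its section is the full 10×26 rectangle (perimeter 72.00 mm); the r=3 cylinder at (0, 11.5) gives a regular 16-gon of circumradius 3 (constant along its height) (perimeter = 2·16·3.000·sin(180°/16) = 18.73 mm); the cube at (4, 8.5) (footprint 27×15) is included at this height (perimeter 84.00 mm); After the difference (first − rest): starting from the r=8.5 cylinder, the 10×26 cube at (9, 0) misses the remaining region (no effect); the r=3 cylinder at (0, 11.5) misses the remaining region (no effect); the 27×15 cube at (4, 8.5) misses the remaining region (no effect) — boundary = 53.06 mm. Overall, the cross-section is a single solid region. Total boundary length (outer) = 53.06 mm.

53.06 mm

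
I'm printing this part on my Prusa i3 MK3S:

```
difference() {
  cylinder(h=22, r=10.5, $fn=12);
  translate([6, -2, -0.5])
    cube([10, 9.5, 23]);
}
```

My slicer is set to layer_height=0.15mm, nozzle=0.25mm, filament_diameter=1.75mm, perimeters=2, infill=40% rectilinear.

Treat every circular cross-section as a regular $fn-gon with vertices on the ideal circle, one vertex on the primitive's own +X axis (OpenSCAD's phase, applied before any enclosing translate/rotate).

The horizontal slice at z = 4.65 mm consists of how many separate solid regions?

1

At z = 4.65 mm: the cylinder: section is a regular 12-gon, circumradius r=10.5; the cube at (6, -2) is present — its section is the full 10×9.5 rectangle; Subtracting the remaining from the first: starting from the r=10.5 cylinder, the 10×9.5 cube at (6, -2) partially overlaps it — only the 32.83 mm² overlap (of its 95.00 mm²) is removed, clipping the outline — 1 connected region. The result has 1 disconnected region.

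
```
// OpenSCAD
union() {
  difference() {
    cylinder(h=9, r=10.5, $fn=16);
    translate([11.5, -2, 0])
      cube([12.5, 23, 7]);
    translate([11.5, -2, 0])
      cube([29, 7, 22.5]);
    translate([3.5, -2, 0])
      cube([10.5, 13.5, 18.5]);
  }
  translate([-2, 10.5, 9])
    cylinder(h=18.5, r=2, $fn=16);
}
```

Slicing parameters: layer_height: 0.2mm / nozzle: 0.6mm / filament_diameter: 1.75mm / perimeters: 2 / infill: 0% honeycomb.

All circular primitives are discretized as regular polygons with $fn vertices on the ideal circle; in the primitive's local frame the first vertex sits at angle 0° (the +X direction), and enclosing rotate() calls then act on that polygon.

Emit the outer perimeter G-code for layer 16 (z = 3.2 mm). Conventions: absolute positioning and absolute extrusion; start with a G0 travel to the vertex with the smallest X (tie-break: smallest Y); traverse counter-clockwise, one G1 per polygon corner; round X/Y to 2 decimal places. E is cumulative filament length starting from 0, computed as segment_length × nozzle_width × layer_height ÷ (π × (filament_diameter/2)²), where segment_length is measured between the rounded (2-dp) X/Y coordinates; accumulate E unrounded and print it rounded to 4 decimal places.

G0 X-10.50 Y0.00 Z3.20
G1 X-9.70 Y-4.02 E0.2045
G1 X-7.42 Y-7.42 E0.4087
G1 X-4.02 Y-9.70 E0.6130
G1 X0.00 Y-10.50 E0.8175
G1 X4.02 Y-9.70 E1.0219
G1 X7.42 Y-7.42 E1.2262
G1 X9.70 Y-4.02 E1.4304
G1 X10.10 Y-2.00 E1.5332
G1 X3.50 Y-2.00 E1.8624
G1 X3.50 Y9.80 E2.4511
G1 X0.00 Y10.50 E2.6292
G1 X-4.02 Y9.70 E2.8337
G1 X-7.42 Y7.42 E3.0379
G1 X-9.70 Y4.02 E3.2422
G1 X-10.50 Y0.00 E3.4467

At z = 3.2 mm: the r=10.5 cylinder gives a regular 16-gon of circumradius 10.5 (constant along its height); the cube at (11.5, -2) is present — its section is the full 12.5×23 rectangle; the cube at (11.5, -2) (footprint 29×7) is included at this height; the 10.5×13.5 cube at (3.5, -2) contributes its full rectangle; Taking the first minus the rest: starting from the r=10.5 cylinder, the 12.5×23 cube at (11.5, -2) misses the remaining region (no effect); the 29×7 cube at (11.5, -2) misses the remaining region (no effect); the 10.5×13.5 cube at (3.5, -2) partially overlaps it — only the 62.45 mm² overlap (of its 141.75 mm²) is removed, clipping the outline — 1 connected region; the cylinder at (-2, 10.5) is absent (z outside [9, 27.5]); Taking the union: only the result so far is present, so the union is just that shape — 1 connected region. The outline is a single polygon with 15 vertices. Extrusion per mm of travel: 0.6 × 0.2 / (π × 0.875²) = 0.049890. Accumulating E over each segment gives final E = 3.4467.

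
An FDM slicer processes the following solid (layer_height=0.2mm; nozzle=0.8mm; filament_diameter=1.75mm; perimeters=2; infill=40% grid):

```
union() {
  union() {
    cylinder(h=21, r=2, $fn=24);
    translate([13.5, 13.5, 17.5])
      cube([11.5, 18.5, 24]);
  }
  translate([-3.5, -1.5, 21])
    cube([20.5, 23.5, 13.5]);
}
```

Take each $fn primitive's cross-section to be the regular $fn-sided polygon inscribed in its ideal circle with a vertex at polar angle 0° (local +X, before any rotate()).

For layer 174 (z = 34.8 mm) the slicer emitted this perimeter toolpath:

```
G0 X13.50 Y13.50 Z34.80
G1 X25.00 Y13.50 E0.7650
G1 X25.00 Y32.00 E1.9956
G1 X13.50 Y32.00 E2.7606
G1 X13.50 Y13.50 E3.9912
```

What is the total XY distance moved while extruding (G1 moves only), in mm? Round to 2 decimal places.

Sum the Euclidean lengths of each G1 segment: total = 60.00 mm.

60.00 mm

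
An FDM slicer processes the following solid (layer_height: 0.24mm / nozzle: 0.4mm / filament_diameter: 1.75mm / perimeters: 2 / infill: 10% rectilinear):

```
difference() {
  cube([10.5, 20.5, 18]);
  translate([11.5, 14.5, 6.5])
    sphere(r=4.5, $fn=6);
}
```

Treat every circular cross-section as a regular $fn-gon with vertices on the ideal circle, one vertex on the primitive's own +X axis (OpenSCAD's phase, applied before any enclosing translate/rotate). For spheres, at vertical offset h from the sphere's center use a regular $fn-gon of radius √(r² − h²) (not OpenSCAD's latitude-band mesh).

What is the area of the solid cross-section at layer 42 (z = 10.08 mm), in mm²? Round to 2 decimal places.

At z = 10.08 mm: the cube is present — its section is the full 10.5×20.5 rectangle (area 215.25 mm²); the sphere at (11.5, 14.5): section is a regular 6-gon, circumradius = √(r²−h²) = √(4.5²−3.58²) = 2.726 (area = (6/2)·2.726²·sin(360°/6) = 19.31 mm²); Subtracting the remaining from the first: starting from the 10.5×20.5 cube (215.25 mm²), the r=4.5 sphere at (11.5, 14.5) partially overlaps it — only the 4.93 mm² overlap (of its 19.31 mm²) is removed, clipping the outline — area = 210.32 mm². Overall, the cross-section is a single solid region. Net area = 210.32 mm².

210.32 mm²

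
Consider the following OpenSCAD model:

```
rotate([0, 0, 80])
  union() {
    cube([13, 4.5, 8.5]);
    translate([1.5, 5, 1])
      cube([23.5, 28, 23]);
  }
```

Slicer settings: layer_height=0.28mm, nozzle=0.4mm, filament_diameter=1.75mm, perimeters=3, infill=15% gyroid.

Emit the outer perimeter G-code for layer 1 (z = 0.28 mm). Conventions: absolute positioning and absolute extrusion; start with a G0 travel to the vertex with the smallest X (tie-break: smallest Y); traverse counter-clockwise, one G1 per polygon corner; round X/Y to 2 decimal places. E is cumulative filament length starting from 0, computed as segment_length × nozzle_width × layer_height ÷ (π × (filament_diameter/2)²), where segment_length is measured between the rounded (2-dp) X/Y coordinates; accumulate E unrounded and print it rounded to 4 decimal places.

G0 X-4.43 Y0.78 Z0.28
G1 X0.00 Y0.00 E0.2095
G1 X2.26 Y12.80 E0.8147
G1 X-2.17 Y13.58 E1.0241
G1 X-4.43 Y0.78 E1.6294

At z = 0.28 mm: the cube (footprint 13×4.5) is included at this height; the cube at (1.5, 5) is not intersected at this z (z outside [1, 24]); Combining (union): only the 13×4.5 cube is present, so the union is just that shape — 1 connected region; (rotated 80° about Z; rotation is an isometry so areas/perimeters/island counts are preserved). The outline is a single polygon with 4 vertices. Extrusion per mm of travel: 0.4 × 0.28 / (π × 0.875²) = 0.046564. Accumulating E over each segment gives final E = 1.6294.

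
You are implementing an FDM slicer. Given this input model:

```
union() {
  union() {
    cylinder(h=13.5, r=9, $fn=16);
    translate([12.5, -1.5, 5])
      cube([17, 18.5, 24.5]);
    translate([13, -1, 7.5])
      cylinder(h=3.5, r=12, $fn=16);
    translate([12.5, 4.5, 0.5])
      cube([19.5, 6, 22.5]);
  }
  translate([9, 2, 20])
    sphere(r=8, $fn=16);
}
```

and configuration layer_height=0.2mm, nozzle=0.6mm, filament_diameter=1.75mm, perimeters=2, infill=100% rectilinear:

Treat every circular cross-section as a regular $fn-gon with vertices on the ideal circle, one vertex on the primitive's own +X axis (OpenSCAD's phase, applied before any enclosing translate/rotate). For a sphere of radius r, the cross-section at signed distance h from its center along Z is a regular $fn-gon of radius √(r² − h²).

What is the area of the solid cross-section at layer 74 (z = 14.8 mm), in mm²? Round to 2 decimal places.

426.61 mm²

At z = 14.8 mm: the cylinder is absent (z outside [0, 13.5]); the 17×18.5 cube at (12.5, -1.5) contributes its full rectangle (area 314.50 mm²); the cylinder at (13, -1) does not reach this height (z outside [7.5, 11]); the cube at (12.5, 4.5) is present — its section is the full 19.5×6 rectangle (area 117.00 mm²); Combining (union): the regions partially overlap — summed areas 431.50 mm² minus the doubly-counted overlap 102.00 mm² gives 329.50 mm² — area = 329.50 mm²; the r=8 sphere at (9, 2) contributes a regular 16-gon of circumradius √(8²−5.2²) = 6.079 (area = (16/2)·6.079²·sin(360°/16) = 113.15 mm²); Combining (union): the regions partially overlap — summed areas 442.65 mm² minus the doubly-counted overlap 16.04 mm² gives 426.61 mm² — area = 426.61 mm². Overall, the cross-section is a single solid region. Net area = 426.61 mm².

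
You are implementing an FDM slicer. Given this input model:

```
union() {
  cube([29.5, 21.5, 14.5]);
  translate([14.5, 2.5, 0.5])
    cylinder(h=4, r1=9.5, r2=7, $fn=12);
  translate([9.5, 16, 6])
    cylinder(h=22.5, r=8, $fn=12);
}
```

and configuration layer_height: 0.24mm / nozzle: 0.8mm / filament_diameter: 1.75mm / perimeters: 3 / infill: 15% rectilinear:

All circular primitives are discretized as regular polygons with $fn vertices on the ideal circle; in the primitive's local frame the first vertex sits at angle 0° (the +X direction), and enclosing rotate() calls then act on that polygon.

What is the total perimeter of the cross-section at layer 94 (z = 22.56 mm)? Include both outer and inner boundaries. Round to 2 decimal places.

At z = 22.56 mm: the cube is absent (z outside [0, 14.5]); the cone at (14.5, 2.5) is not intersected at this z (z outside [0.5, 4.5]); the r=8 cylinder at (9.5, 16) gives a regular 12-gon of circumradius 8 (constant along its height) (perimeter = 2·12·8.000·sin(180°/12) = 49.69 mm); Combining (union): only the r=8 cylinder at (9.5, 16) is present, so the union is just that shape — boundary = 49.69 mm. Overall, the cross-section is a single solid region. Total boundary length (outer) = 49.69 mm.

49.69 mm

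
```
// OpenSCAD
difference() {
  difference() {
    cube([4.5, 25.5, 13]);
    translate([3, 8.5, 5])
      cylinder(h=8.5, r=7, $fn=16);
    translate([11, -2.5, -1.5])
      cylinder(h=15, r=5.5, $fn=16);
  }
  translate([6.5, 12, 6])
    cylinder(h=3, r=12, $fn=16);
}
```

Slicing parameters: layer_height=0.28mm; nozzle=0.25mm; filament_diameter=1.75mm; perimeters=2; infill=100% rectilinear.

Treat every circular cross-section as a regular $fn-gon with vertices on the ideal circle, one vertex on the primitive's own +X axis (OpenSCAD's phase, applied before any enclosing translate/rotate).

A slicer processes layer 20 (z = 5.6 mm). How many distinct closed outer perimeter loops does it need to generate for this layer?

2

At z = 5.6 mm: the cube is present — its section is the full 4.5×25.5 rectangle; the cylinder at (3, 8.5): section is a regular 16-gon, circumradius r=7; the r=5.5 cylinder at (11, -2.5) contributes a regular 16-gon of circumradius 5.5; After the difference (first − rest): starting from the 4.5×25.5 cube, the r=7 cylinder at (3, 8.5) partially overlaps it — only the 60.71 mm² overlap (of its 150.01 mm²) is removed, clipping the outline; the r=5.5 cylinder at (11, -2.5) misses the remaining region (no effect) — 2 connected regions; the cylinder at (6.5, 12) does not reach this height (z outside [6, 9]); Taking the first minus the rest: none of the subtracted shapes is present at this height, so that combined region is unchanged — 2 connected regions. The result has 2 disconnected regions.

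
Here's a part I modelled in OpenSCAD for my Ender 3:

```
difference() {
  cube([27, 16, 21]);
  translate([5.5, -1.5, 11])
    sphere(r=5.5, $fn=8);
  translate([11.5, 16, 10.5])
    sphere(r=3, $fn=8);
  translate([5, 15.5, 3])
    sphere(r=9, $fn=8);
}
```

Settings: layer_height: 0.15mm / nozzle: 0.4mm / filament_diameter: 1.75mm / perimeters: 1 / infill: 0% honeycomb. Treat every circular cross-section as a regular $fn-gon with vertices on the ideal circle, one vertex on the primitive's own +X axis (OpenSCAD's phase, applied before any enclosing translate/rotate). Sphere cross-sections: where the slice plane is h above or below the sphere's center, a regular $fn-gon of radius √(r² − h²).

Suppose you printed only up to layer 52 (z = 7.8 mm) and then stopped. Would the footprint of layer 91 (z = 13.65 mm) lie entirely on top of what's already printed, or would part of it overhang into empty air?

part overhangs

Compare the two slices. At z = 7.8: the cube is present — its section is the full 27×16 rectangle (area 432.00 mm²); the r=5.5 sphere at (5.5, -1.5) contributes a regular 8-gon of circumradius √(5.5²−3.2²) = 4.473 (area = (8/2)·4.473²·sin(360°/8) = 56.60 mm²); the r=3 sphere at (11.5, 16) contributes a regular 8-gon of circumradius √(3²−2.7²) = 1.308 (area = (8/2)·1.308²·sin(360°/8) = 4.84 mm²); the r=9 sphere at (5, 15.5) slices to a regular 8-gon of circumradius 7.613 (√(r²−h²) with h=4.8 from center) (area = (8/2)·7.613²·sin(360°/8) = 163.94 mm²); Taking the first minus the rest: starting from the 27×16 cube (432.00 mm²), the r=5.5 sphere at (5.5, -1.5) partially overlaps it — only the 15.81 mm² overlap (of its 56.60 mm²) is removed, clipping the outline; the r=3 sphere at (11.5, 16) partially overlaps it — only the 2.42 mm² overlap (of its 4.84 mm²) is removed, clipping the outline; the r=9 sphere at (5, 15.5) partially overlaps it — only the 77.81 mm² overlap (of its 163.94 mm²) is removed, clipping the outline — area = 335.97 mm². At z = 13.65: the cube is present — its section is the full 27×16 rectangle (area 432.00 mm²); the sphere at (5.5, -1.5): section is a regular 8-gon, circumradius = √(r²−h²) = √(5.5²−2.65²) = 4.819 (area = (8/2)·4.819²·sin(360°/8) = 65.70 mm²); the sphere at (11.5, 16) does not reach this height (|z−center|=3.150 > r=3); the sphere at (5, 15.5) does not reach this height (|z−center|=10.650 > r=9); Taking the first minus the rest: starting from the 27×16 cube (432.00 mm²), the r=5.5 sphere at (5.5, -1.5) partially overlaps it — only the 19.32 mm² overlap (of its 65.70 mm²) is removed, clipping the outline — area = 412.68 mm². Checking containment: at z = 13.65 the cross-section extends beyond the z = 7.8 cross-section by about 80.22 mm².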